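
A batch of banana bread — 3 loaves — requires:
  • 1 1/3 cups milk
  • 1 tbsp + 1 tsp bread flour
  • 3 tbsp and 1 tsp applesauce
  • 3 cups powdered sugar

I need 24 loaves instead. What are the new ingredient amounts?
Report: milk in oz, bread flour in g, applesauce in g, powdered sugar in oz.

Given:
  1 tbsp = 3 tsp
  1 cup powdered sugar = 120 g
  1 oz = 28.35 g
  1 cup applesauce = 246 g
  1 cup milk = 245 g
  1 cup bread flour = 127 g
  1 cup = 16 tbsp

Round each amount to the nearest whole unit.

Scaling factor: 24/3 = 8.
milk: 4/3 cup × 8 × 245 g/cup ÷ 28.35 g/oz ≈ 92 oz
bread flour: (1 tbsp + 1 tsp = 4/3 tbsp) × 8 ÷ 16 tbsp/cup × 127 g/cup ≈ 85 g
applesauce: (3 tbsp + 1 tsp = 10/3 tbsp) × 8 ÷ 16 tbsp/cup × 246 g/cup = 410 g
powdered sugar: 3 cup × 8 × 120 g/cup ÷ 28.35 g/oz ≈ 102 oz

milk: 92 oz; bread flour: 85 g; applesauce: 410 g; powdered sugar: 102 oz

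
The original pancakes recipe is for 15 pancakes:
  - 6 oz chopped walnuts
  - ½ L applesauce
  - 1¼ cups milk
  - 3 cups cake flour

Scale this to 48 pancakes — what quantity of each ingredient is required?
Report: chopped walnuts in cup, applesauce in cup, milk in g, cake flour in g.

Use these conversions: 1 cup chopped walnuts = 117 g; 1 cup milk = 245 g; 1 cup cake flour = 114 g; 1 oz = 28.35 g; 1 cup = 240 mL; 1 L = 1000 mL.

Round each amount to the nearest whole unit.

chopped walnuts: 5 cup; applesauce: 7 cup; milk: 980 g; cake flour: 1094 g

Scaling factor: 48/15 = 16/5 = 3.2.
chopped walnuts: 6 oz × 16/5 × 28.35 g/oz ÷ 117 g/cup ≈ 5 cup
applesauce: 0.5 L × 16/5 × 1000 mL/L ÷ 240 mL/cup ≈ 7 cup
milk: 1.25 cup × 16/5 × 245 g/cup = 980 g
cake flour: 3 cup × 16/5 × 114 g/cup ≈ 1094 g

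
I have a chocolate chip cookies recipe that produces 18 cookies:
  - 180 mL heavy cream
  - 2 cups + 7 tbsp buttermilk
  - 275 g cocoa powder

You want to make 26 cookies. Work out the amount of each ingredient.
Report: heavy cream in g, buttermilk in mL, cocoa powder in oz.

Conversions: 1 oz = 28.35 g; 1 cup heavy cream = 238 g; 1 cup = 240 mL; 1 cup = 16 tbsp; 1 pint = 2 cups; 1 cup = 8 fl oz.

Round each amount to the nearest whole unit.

heavy cream: 258 g; buttermilk: 845 mL; cocoa powder: 14 oz

Scaling factor: 26/18 = 13/9.
heavy cream: 180 mL × 13/9 ÷ 240 mL/cup × 238 g/cup ≈ 258 g
buttermilk: (2 cup + 7 tbsp = 2.4375 cup) × 13/9 × 240 mL/cup = 845 mL
cocoa powder: 275 g × 13/9 ÷ 28.35 g/oz ≈ 14 oz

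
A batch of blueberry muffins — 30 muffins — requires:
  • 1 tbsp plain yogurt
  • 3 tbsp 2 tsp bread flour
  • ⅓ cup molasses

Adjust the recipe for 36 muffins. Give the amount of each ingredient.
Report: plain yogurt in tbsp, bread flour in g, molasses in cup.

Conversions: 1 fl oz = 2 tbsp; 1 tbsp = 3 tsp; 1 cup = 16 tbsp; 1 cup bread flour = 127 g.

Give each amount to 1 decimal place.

Scaling factor: 36/30 = 6/5 = 1.2.
plain yogurt: 1 tbsp × 6/5 = 1.2 tbsp
bread flour: (3 tbsp + 2 tsp = 11/3 tbsp) × 6/5 ÷ 16 tbsp/cup × 127 g/cup ≈ 34.9 g
molasses: 1/3 cup × 6/5 = 0.4 cup

plain yogurt: 1.2 tbsp; bread flour: 34.9 g; molasses: 0.4 cup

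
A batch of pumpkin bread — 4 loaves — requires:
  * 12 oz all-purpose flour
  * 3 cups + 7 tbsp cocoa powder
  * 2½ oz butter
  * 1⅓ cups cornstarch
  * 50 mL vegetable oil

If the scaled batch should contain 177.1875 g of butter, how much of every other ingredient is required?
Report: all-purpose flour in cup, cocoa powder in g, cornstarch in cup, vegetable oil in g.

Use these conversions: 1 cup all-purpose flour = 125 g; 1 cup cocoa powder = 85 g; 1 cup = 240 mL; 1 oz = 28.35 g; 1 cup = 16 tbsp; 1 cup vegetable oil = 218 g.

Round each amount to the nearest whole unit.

The original recipe has 70.875 g of butter, so the scaling factor is 177.1875 ÷ 70.875 = 5/2 = 2.5.
all-purpose flour: 12 oz × 5/2 × 28.35 g/oz ÷ 125 g/cup ≈ 7 cup
cocoa powder: (3 cup + 7 tbsp = 3.4375 cup) × 5/2 × 85 g/cup ≈ 730 g
cornstarch: 4/3 cup × 5/2 ≈ 3 cup
vegetable oil: 50 mL × 5/2 ÷ 240 mL/cup × 218 g/cup ≈ 114 g

all-purpose flour: 7 cup; cocoa powder: 730 g; cornstarch: 3 cup; vegetable oil: 114 g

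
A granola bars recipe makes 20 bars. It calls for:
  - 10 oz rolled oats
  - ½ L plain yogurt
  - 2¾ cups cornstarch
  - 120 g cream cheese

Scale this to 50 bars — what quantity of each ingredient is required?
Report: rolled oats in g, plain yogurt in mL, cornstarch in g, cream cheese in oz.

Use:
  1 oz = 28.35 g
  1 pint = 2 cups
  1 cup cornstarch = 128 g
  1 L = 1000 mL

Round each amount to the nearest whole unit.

rolled oats: 709 g; plain yogurt: 1250 mL; cornstarch: 880 g; cream cheese: 11 oz

Scaling factor: 50/20 = 5/2 = 2.5.
rolled oats: 10 oz × 5/2 × 28.35 g/oz ≈ 709 g
plain yogurt: 0.5 L × 5/2 × 1000 mL/L = 1250 mL
cornstarch: 2.75 cup × 5/2 × 128 g/cup = 880 g
cream cheese: 120 g × 5/2 ÷ 28.35 g/oz ≈ 11 oz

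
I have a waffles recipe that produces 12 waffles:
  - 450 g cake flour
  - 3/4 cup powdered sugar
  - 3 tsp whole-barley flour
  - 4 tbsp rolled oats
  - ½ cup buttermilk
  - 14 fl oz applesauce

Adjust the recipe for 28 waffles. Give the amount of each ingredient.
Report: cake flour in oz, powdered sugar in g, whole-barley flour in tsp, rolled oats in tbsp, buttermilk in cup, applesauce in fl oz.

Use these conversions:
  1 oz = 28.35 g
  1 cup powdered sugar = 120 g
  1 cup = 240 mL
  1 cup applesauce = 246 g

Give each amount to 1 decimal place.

cake flour: 37.0 oz; powdered sugar: 210.0 g; whole-barley flour: 7.0 tsp; rolled oats: 9.3 tbsp; buttermilk: 1.2 cup; applesauce: 32.7 fl oz

Scaling factor: 28/12 = 7/3.
cake flour: 450 g × 7/3 ÷ 28.35 g/oz ≈ 37.0 oz
powdered sugar: 0.75 cup × 7/3 × 120 g/cup = 210.0 g
whole-barley flour: 3 tsp × 7/3 = 7.0 tsp
rolled oats: 4 tbsp × 7/3 ≈ 9.3 tbsp
buttermilk: 0.5 cup × 7/3 ≈ 1.2 cup
applesauce: 14 fl oz × 7/3 ≈ 32.7 fl oz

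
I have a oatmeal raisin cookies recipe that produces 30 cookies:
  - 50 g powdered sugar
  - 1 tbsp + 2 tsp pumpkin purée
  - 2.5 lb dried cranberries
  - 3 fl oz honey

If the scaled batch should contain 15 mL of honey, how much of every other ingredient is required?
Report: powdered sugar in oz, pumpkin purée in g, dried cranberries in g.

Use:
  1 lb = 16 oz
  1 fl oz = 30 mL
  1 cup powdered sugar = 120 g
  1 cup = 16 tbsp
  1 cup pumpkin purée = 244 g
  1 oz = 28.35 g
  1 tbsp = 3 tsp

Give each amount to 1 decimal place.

powdered sugar: 0.3 oz; pumpkin purée: 4.2 g; dried cranberries: 189.0 g

The original recipe has 90 mL of honey, so the scaling factor is 15 ÷ 90 = 1/6.
powdered sugar: 50 g × 1/6 ÷ 28.35 g/oz ≈ 0.3 oz
pumpkin purée: (1 tbsp + 2 tsp = 5/3 tbsp) × 1/6 ÷ 16 tbsp/cup × 244 g/cup ≈ 4.2 g
dried cranberries: 2.5 lb × 1/6 × 16 oz/lb × 28.35 g/oz = 189.0 g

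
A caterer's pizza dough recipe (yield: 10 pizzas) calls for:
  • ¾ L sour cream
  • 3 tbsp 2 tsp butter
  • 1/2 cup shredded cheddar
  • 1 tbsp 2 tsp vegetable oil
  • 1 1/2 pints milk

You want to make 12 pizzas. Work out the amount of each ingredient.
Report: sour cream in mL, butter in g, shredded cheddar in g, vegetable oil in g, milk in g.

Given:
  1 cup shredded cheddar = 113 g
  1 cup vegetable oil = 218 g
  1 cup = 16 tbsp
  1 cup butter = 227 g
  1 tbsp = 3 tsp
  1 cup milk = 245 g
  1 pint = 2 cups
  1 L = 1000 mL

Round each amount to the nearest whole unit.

Scaling factor: 12/10 = 6/5 = 1.2.
sour cream: 0.75 L × 6/5 × 1000 mL/L = 900 mL
butter: (3 tbsp + 2 tsp = 11/3 tbsp) × 6/5 ÷ 16 tbsp/cup × 227 g/cup ≈ 62 g
shredded cheddar: 0.5 cup × 6/5 × 113 g/cup ≈ 68 g
vegetable oil: (1 tbsp + 2 tsp = 5/3 tbsp) × 6/5 ÷ 16 tbsp/cup × 218 g/cup ≈ 27 g
milk: 1.5 pint × 6/5 × 2 cup/pint × 245 g/cup = 882 g

sour cream: 900 mL; butter: 62 g; shredded cheddar: 68 g; vegetable oil: 27 g; milk: 882 g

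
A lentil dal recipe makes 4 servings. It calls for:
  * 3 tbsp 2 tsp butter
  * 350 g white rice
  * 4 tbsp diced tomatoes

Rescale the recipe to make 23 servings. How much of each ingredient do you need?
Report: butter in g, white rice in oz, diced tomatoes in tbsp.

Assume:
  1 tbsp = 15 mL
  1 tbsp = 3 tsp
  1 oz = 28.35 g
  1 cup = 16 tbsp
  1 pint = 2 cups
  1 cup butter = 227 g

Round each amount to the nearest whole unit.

Scaling factor: 23/4 = 5.75.
butter: (3 tbsp + 2 tsp = 11/3 tbsp) × 23/4 ÷ 16 tbsp/cup × 227 g/cup ≈ 299 g
white rice: 350 g × 23/4 ÷ 28.35 g/oz ≈ 71 oz
diced tomatoes: 4 tbsp × 23/4 = 23 tbsp

butter: 299 g; white rice: 71 oz; diced tomatoes: 23 tbsp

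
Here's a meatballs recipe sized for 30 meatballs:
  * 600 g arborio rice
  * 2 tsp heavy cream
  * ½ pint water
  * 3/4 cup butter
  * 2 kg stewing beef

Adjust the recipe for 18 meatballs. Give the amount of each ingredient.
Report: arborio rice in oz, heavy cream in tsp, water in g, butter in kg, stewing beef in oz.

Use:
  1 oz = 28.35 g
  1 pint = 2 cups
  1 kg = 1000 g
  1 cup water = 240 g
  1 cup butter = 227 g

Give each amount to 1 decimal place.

Scaling factor: 18/30 = 3/5 = 0.6.
arborio rice: 600 g × 3/5 ÷ 28.35 g/oz ≈ 12.7 oz
heavy cream: 2 tsp × 3/5 = 1.2 tsp
water: 0.5 pint × 3/5 × 2 cup/pint × 240 g/cup = 144.0 g
butter: 0.75 cup × 3/5 × 227 g/cup ÷ 1000 g/kg ≈ 0.1 kg
stewing beef: 2 kg × 3/5 × 1000 g/kg ÷ 28.35 g/oz ≈ 42.3 oz

arborio rice: 12.7 oz; heavy cream: 1.2 tsp; water: 144.0 g; butter: 0.1 kg; stewing beef: 42.3 oz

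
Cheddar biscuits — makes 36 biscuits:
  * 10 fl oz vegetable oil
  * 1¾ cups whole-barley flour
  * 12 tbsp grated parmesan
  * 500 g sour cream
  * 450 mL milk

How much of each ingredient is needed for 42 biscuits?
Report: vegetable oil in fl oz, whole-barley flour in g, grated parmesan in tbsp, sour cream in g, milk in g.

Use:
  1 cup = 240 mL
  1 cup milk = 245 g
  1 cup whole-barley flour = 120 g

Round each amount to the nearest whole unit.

Scaling factor: 42/36 = 7/6.
vegetable oil: 10 fl oz × 7/6 ≈ 12 fl oz
whole-barley flour: 1.75 cup × 7/6 × 120 g/cup = 245 g
grated parmesan: 12 tbsp × 7/6 = 14 tbsp
sour cream: 500 g × 7/6 ≈ 583 g
milk: 450 mL × 7/6 ÷ 240 mL/cup × 245 g/cup ≈ 536 g

vegetable oil: 12 fl oz; whole-barley flour: 245 g; grated parmesan: 14 tbsp; sour cream: 583 g; milk: 536 g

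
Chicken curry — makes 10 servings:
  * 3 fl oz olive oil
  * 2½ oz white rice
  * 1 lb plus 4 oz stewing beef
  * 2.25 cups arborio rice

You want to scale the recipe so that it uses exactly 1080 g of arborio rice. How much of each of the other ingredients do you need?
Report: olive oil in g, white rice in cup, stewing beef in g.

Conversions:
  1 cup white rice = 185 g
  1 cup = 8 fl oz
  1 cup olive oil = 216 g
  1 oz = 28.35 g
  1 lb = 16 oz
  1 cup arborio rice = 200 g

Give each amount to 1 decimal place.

olive oil: 194.4 g; white rice: 0.9 cup; stewing beef: 1360.8 g

The original recipe has 450 g of arborio rice, so the scaling factor is 1080 ÷ 450 = 12/5 = 2.4.
olive oil: 3 fl oz × 12/5 ÷ 8 fl oz/cup × 216 g/cup = 194.4 g
white rice: 2.5 oz × 12/5 × 28.35 g/oz ÷ 185 g/cup ≈ 0.9 cup
stewing beef: (1 lb + 4 oz = 1.25 lb) × 12/5 × 16 oz/lb × 28.35 g/oz = 1360.8 g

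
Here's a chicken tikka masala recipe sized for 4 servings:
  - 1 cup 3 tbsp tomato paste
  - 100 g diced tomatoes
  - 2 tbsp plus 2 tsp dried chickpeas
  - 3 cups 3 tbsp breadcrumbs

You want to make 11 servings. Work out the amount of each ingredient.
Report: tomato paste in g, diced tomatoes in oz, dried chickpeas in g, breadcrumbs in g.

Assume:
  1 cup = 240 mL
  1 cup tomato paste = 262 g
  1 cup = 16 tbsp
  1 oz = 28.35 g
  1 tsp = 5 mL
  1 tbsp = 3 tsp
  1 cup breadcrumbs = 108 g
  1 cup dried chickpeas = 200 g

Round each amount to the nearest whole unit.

Scaling factor: 11/4 = 2.75.
tomato paste: (1 cup + 3 tbsp = 1.1875 cup) × 11/4 × 262 g/cup ≈ 856 g
diced tomatoes: 100 g × 11/4 ÷ 28.35 g/oz ≈ 10 oz
dried chickpeas: (2 tbsp + 2 tsp = 8/3 tbsp) × 11/4 ÷ 16 tbsp/cup × 200 g/cup ≈ 92 g
breadcrumbs: (3 cup + 3 tbsp = 3.1875 cup) × 11/4 × 108 g/cup ≈ 947 g

tomato paste: 856 g; diced tomatoes: 10 oz; dried chickpeas: 92 g; breadcrumbs: 947 g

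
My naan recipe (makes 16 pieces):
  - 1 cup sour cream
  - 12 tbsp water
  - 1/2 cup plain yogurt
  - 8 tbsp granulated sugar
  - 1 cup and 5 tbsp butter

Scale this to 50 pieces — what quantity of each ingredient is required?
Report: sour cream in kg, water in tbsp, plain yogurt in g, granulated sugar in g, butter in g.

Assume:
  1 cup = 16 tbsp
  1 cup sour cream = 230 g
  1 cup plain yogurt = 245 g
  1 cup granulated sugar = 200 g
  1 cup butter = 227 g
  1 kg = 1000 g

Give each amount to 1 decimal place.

Scaling factor: 50/16 = 25/8 = 3.125.
sour cream: 1 cup × 25/8 × 230 g/cup ÷ 1000 g/kg ≈ 0.7 kg
water: 12 tbsp × 25/8 = 37.5 tbsp
plain yogurt: 0.5 cup × 25/8 × 245 g/cup ≈ 382.8 g
granulated sugar: 8 tbsp × 25/8 ÷ 16 tbsp/cup × 200 g/cup = 312.5 g
butter: (1 cup + 5 tbsp = 1.3125 cup) × 25/8 × 227 g/cup ≈ 931.1 g

sour cream: 0.7 kg; water: 37.5 tbsp; plain yogurt: 382.8 g; granulated sugar: 312.5 g; butter: 931.1 g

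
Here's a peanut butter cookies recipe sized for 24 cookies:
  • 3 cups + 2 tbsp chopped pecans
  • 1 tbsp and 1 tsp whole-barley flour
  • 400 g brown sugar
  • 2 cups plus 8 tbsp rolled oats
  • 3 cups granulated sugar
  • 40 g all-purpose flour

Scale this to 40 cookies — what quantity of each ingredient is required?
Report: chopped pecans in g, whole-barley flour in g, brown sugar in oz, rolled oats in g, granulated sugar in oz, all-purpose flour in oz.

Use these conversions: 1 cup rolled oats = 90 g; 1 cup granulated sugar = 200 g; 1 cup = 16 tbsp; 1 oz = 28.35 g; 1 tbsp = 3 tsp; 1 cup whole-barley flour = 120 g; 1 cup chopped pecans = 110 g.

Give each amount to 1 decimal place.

Scaling factor: 40/24 = 5/3.
chopped pecans: (3 cup + 2 tbsp = 3.125 cup) × 5/3 × 110 g/cup ≈ 572.9 g
whole-barley flour: (1 tbsp + 1 tsp = 4/3 tbsp) × 5/3 ÷ 16 tbsp/cup × 120 g/cup ≈ 16.7 g
brown sugar: 400 g × 5/3 ÷ 28.35 g/oz ≈ 23.5 oz
rolled oats: (2 cup + 8 tbsp = 2.5 cup) × 5/3 × 90 g/cup = 375.0 g
granulated sugar: 3 cup × 5/3 × 200 g/cup ÷ 28.35 g/oz ≈ 35.3 oz
all-purpose flour: 40 g × 5/3 ÷ 28.35 g/oz ≈ 2.4 oz

chopped pecans: 572.9 g; whole-barley flour: 16.7 g; brown sugar: 23.5 oz; rolled oats: 375.0 g; granulated sugar: 35.3 oz; all-purpose flour: 2.4 oz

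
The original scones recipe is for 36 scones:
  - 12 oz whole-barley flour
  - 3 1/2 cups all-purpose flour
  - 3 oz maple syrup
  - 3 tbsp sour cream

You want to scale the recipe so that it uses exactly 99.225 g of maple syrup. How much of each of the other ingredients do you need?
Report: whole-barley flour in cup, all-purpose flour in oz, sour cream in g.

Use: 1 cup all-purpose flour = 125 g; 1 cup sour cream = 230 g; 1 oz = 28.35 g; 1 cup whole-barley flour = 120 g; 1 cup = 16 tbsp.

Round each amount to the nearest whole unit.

The original recipe has 85.05 g of maple syrup, so the scaling factor is 99.225 ÷ 85.05 = 7/6.
whole-barley flour: 12 oz × 7/6 × 28.35 g/oz ÷ 120 g/cup ≈ 3 cup
all-purpose flour: 3.5 cup × 7/6 × 125 g/cup ÷ 28.35 g/oz ≈ 18 oz
sour cream: 3 tbsp × 7/6 ÷ 16 tbsp/cup × 230 g/cup ≈ 50 g

whole-barley flour: 3 cup; all-purpose flour: 18 oz; sour cream: 50 g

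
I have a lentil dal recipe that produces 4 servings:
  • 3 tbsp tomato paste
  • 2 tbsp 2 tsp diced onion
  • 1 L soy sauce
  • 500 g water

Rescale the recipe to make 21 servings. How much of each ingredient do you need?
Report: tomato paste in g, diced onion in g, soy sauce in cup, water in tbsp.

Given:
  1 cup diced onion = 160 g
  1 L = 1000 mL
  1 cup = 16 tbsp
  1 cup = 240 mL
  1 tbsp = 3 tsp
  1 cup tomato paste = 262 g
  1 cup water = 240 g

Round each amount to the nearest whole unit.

Scaling factor: 21/4 = 5.25.
tomato paste: 3 tbsp × 21/4 ÷ 16 tbsp/cup × 262 g/cup ≈ 258 g
diced onion: (2 tbsp + 2 tsp = 8/3 tbsp) × 21/4 ÷ 16 tbsp/cup × 160 g/cup = 140 g
soy sauce: 1 L × 21/4 × 1000 mL/L ÷ 240 mL/cup ≈ 22 cup
water: 500 g × 21/4 ÷ 240 g/cup × 16 tbsp/cup = 175 tbsp

tomato paste: 258 g; diced onion: 140 g; soy sauce: 22 cup; water: 175 tbsp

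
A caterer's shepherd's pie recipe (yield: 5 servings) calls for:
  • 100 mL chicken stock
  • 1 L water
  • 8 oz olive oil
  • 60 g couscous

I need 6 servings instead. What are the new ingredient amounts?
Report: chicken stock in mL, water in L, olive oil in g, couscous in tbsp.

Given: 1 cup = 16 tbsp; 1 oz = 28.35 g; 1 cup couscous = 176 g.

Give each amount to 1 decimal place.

Scaling factor: 6/5 = 1.2.
chicken stock: 100 mL × 6/5 = 120.0 mL
water: 1 L × 6/5 = 1.2 L
olive oil: 8 oz × 6/5 × 28.35 g/oz ≈ 272.2 g
couscous: 60 g × 6/5 ÷ 176 g/cup × 16 tbsp/cup ≈ 6.5 tbsp

chicken stock: 120.0 mL; water: 1.2 L; olive oil: 272.2 g; couscous: 6.5 tbsp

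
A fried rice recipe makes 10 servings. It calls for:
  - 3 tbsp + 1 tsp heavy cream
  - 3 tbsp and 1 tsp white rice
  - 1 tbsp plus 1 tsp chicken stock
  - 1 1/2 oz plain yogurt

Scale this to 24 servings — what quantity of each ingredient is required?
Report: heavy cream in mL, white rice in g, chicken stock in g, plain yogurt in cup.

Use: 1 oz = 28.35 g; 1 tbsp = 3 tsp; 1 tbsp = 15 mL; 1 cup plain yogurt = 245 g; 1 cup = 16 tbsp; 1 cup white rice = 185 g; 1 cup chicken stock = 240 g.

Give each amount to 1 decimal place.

heavy cream: 120.0 mL; white rice: 92.5 g; chicken stock: 48.0 g; plain yogurt: 0.4 cup

Scaling factor: 24/10 = 12/5 = 2.4.
heavy cream: (3 tbsp + 1 tsp = 10/3 tbsp) × 12/5 × 15 mL/tbsp = 120.0 mL
white rice: (3 tbsp + 1 tsp = 10/3 tbsp) × 12/5 ÷ 16 tbsp/cup × 185 g/cup = 92.5 g
chicken stock: (1 tbsp + 1 tsp = 4/3 tbsp) × 12/5 ÷ 16 tbsp/cup × 240 g/cup = 48.0 g
plain yogurt: 1.5 oz × 12/5 × 28.35 g/oz ÷ 245 g/cup ≈ 0.4 cup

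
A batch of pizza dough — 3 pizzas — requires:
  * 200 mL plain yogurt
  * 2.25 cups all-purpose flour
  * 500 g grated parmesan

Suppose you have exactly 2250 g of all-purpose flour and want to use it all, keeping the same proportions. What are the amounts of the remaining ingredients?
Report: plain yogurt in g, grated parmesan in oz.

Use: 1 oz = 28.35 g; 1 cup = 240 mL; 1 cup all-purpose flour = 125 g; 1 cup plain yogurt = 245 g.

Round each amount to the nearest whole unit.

The original recipe has 281.25 g of all-purpose flour, so the scaling factor is 2250 ÷ 281.25 = 8.
plain yogurt: 200 mL × 8 ÷ 240 mL/cup × 245 g/cup ≈ 1633 g
grated parmesan: 500 g × 8 ÷ 28.35 g/oz ≈ 141 oz

plain yogurt: 1633 g; grated parmesan: 141 oz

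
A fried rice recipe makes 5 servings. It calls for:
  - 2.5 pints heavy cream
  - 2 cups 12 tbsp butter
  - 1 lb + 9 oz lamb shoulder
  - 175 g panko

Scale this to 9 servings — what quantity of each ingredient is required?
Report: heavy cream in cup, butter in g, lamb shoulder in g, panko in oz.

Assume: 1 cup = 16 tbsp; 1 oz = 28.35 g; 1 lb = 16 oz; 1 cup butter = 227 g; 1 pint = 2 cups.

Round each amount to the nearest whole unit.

heavy cream: 9 cup; butter: 1124 g; lamb shoulder: 1276 g; panko: 11 oz

Scaling factor: 9/5 = 1.8.
heavy cream: 2.5 pint × 9/5 × 2 cup/pint = 9 cup
butter: (2 cup + 12 tbsp = 2.75 cup) × 9/5 × 227 g/cup ≈ 1124 g
lamb shoulder: (1 lb + 9 oz = 1.5625 lb) × 9/5 × 16 oz/lb × 28.35 g/oz ≈ 1276 g
panko: 175 g × 9/5 ÷ 28.35 g/oz ≈ 11 oz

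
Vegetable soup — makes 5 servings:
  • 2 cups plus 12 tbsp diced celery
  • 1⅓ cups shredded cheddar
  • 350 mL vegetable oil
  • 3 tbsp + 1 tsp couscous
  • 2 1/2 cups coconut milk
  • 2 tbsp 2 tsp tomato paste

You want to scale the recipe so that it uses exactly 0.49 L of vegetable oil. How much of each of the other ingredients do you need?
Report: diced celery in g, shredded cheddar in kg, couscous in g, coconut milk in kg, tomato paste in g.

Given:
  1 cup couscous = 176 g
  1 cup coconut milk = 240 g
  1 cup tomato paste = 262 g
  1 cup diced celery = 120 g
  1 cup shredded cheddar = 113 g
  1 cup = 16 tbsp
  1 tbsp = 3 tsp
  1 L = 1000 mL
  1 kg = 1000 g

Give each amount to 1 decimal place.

The original recipe has 0.35 L of vegetable oil, so the scaling factor is 0.49 ÷ 0.35 = 7/5 = 1.4.
diced celery: (2 cup + 12 tbsp = 2.75 cup) × 7/5 × 120 g/cup = 462.0 g
shredded cheddar: 4/3 cup × 7/5 × 113 g/cup ÷ 1000 g/kg ≈ 0.2 kg
couscous: (3 tbsp + 1 tsp = 10/3 tbsp) × 7/5 ÷ 16 tbsp/cup × 176 g/cup ≈ 51.3 g
coconut milk: 2.5 cup × 7/5 × 240 g/cup ÷ 1000 g/kg ≈ 0.8 kg
tomato paste: (2 tbsp + 2 tsp = 8/3 tbsp) × 7/5 ÷ 16 tbsp/cup × 262 g/cup ≈ 61.1 g

diced celery: 462.0 g; shredded cheddar: 0.2 kg; couscous: 51.3 g; coconut milk: 0.8 kg; tomato paste: 61.1 g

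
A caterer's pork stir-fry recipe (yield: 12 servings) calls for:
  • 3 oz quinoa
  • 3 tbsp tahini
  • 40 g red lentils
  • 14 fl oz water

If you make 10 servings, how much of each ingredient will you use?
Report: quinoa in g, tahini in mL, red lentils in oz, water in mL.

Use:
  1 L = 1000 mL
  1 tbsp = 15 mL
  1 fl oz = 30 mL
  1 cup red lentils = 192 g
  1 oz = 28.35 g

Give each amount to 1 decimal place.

quinoa: 70.9 g; tahini: 37.5 mL; red lentils: 1.2 oz; water: 350.0 mL

Scaling factor: 10/12 = 5/6.
quinoa: 3 oz × 5/6 × 28.35 g/oz ≈ 70.9 g
tahini: 3 tbsp × 5/6 × 15 mL/tbsp = 37.5 mL
red lentils: 40 g × 5/6 ÷ 28.35 g/oz ≈ 1.2 oz
water: 14 fl oz × 5/6 × 30 mL/fl oz = 350.0 mL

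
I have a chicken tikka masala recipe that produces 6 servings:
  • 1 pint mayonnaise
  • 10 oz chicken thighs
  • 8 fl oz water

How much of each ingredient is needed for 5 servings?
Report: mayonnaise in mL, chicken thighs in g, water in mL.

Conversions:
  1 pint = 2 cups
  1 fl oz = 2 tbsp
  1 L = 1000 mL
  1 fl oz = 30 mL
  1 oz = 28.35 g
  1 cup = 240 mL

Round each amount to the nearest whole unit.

mayonnaise: 400 mL; chicken thighs: 236 g; water: 200 mL

Scaling factor: 5/6.
mayonnaise: 1 pint × 5/6 × 2 cup/pint × 240 mL/cup = 400 mL
chicken thighs: 10 oz × 5/6 × 28.35 g/oz ≈ 236 g
water: 8 fl oz × 5/6 × 30 mL/fl oz = 200 mL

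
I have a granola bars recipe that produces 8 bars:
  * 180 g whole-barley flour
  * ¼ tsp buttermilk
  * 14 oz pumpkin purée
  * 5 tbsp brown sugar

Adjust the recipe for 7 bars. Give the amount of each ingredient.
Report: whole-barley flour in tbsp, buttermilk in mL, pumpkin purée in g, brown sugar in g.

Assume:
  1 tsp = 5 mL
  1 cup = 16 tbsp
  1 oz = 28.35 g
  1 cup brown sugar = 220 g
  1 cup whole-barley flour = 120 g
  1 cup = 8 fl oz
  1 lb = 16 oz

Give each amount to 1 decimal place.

whole-barley flour: 21.0 tbsp; buttermilk: 1.1 mL; pumpkin purée: 347.3 g; brown sugar: 60.2 g

Scaling factor: 7/8 = 0.875.
whole-barley flour: 180 g × 7/8 ÷ 120 g/cup × 16 tbsp/cup = 21.0 tbsp
buttermilk: 0.25 tsp × 7/8 × 5 mL/tsp ≈ 1.1 mL
pumpkin purée: 14 oz × 7/8 × 28.35 g/oz ≈ 347.3 g
brown sugar: 5 tbsp × 7/8 ÷ 16 tbsp/cup × 220 g/cup ≈ 60.2 g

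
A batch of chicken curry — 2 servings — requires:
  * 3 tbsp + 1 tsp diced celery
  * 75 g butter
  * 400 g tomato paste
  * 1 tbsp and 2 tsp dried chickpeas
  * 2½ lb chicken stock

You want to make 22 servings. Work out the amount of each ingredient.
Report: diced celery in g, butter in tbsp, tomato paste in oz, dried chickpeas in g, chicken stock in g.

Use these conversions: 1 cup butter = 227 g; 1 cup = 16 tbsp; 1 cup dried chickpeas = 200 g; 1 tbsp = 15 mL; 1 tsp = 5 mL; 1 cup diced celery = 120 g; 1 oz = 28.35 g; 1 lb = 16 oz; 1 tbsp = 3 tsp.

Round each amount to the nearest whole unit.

Scaling factor: 22/2 = 11.
diced celery: (3 tbsp + 1 tsp = 10/3 tbsp) × 11 ÷ 16 tbsp/cup × 120 g/cup = 275 g
butter: 75 g × 11 ÷ 227 g/cup × 16 tbsp/cup ≈ 58 tbsp
tomato paste: 400 g × 11 ÷ 28.35 g/oz ≈ 155 oz
dried chickpeas: (1 tbsp + 2 tsp = 5/3 tbsp) × 11 ÷ 16 tbsp/cup × 200 g/cup ≈ 229 g
chicken stock: 2.5 lb × 11 × 16 oz/lb × 28.35 g/oz = 12474 g

diced celery: 275 g; butter: 58 tbsp; tomato paste: 155 oz; dried chickpeas: 229 g; chicken stock: 12474 g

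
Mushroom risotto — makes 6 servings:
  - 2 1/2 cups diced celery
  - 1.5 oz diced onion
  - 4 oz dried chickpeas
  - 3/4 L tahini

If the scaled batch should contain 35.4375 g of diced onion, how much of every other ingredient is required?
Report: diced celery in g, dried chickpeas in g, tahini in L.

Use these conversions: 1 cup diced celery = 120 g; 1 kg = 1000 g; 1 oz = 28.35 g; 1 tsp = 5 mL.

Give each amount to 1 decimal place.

diced celery: 250.0 g; dried chickpeas: 94.5 g; tahini: 0.6 L

The original recipe has 42.525 g of diced onion, so the scaling factor is 35.4375 ÷ 42.525 = 5/6.
diced celery: 2.5 cup × 5/6 × 120 g/cup = 250.0 g
dried chickpeas: 4 oz × 5/6 × 28.35 g/oz = 94.5 g
tahini: 0.75 L × 5/6 ≈ 0.6 L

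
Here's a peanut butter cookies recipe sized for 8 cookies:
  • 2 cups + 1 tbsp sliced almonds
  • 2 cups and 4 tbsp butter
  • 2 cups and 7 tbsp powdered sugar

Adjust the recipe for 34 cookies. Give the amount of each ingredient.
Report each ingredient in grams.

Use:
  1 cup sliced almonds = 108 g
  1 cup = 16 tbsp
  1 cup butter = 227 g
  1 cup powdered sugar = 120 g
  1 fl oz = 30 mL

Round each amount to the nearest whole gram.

Scaling factor: 34/8 = 17/4 = 4.25.
sliced almonds: (2 cup + 1 tbsp = 2.0625 cup) × 17/4 × 108 g/cup ≈ 947 g
butter: (2 cup + 4 tbsp = 2.25 cup) × 17/4 × 227 g/cup ≈ 2171 g
powdered sugar: (2 cup + 7 tbsp = 2.4375 cup) × 17/4 × 120 g/cup ≈ 1243 g

sliced almonds: 947 g; butter: 2171 g; powdered sugar: 1243 g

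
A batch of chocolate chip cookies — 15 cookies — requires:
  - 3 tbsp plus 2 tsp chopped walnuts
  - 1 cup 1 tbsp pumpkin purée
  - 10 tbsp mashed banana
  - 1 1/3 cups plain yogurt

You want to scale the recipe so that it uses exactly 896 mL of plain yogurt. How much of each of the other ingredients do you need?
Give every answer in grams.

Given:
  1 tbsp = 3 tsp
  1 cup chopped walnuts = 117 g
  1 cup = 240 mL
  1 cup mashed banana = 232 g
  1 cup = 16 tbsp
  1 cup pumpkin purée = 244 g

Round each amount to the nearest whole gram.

The original recipe has 320 mL of plain yogurt, so the scaling factor is 896 ÷ 320 = 14/5 = 2.8.
chopped walnuts: (3 tbsp + 2 tsp = 11/3 tbsp) × 14/5 ÷ 16 tbsp/cup × 117 g/cup ≈ 75 g
pumpkin purée: (1 cup + 1 tbsp = 1.0625 cup) × 14/5 × 244 g/cup ≈ 726 g
mashed banana: 10 tbsp × 14/5 ÷ 16 tbsp/cup × 232 g/cup = 406 g

chopped walnuts: 75 g; pumpkin purée: 726 g; mashed banana: 406 g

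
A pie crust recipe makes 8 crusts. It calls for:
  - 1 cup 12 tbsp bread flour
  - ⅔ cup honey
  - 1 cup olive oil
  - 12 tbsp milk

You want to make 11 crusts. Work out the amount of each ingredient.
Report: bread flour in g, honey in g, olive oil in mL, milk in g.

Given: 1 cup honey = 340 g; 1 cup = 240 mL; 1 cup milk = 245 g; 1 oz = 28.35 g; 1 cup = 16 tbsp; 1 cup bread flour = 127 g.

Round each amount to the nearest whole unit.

Scaling factor: 11/8 = 1.375.
bread flour: (1 cup + 12 tbsp = 1.75 cup) × 11/8 × 127 g/cup ≈ 306 g
honey: 2/3 cup × 11/8 × 340 g/cup ≈ 312 g
olive oil: 1 cup × 11/8 × 240 mL/cup = 330 mL
milk: 12 tbsp × 11/8 ÷ 16 tbsp/cup × 245 g/cup ≈ 253 g

bread flour: 306 g; honey: 312 g; olive oil: 330 mL; milk: 253 g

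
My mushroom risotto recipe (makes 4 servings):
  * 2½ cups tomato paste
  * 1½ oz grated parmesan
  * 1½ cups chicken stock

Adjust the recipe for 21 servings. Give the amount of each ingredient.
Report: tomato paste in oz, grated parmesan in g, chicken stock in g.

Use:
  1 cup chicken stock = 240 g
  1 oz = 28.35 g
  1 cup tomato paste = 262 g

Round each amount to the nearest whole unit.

tomato paste: 121 oz; grated parmesan: 223 g; chicken stock: 1890 g

Scaling factor: 21/4 = 5.25.
tomato paste: 2.5 cup × 21/4 × 262 g/cup ÷ 28.35 g/oz ≈ 121 oz
grated parmesan: 1.5 oz × 21/4 × 28.35 g/oz ≈ 223 g
chicken stock: 1.5 cup × 21/4 × 240 g/cup = 1890 g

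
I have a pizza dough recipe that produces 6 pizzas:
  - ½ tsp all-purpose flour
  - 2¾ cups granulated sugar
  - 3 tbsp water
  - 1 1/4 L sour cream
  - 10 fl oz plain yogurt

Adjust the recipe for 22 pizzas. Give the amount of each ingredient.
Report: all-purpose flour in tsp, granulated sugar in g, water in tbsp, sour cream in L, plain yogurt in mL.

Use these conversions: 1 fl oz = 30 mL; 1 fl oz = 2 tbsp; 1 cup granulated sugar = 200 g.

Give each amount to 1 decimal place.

all-purpose flour: 1.8 tsp; granulated sugar: 2016.7 g; water: 11.0 tbsp; sour cream: 4.6 L; plain yogurt: 1100.0 mL

Scaling factor: 22/6 = 11/3.
all-purpose flour: 0.5 tsp × 11/3 ≈ 1.8 tsp
granulated sugar: 2.75 cup × 11/3 × 200 g/cup ≈ 2016.7 g
water: 3 tbsp × 11/3 = 11.0 tbsp
sour cream: 1.25 L × 11/3 ≈ 4.6 L
plain yogurt: 10 fl oz × 11/3 × 30 mL/fl oz = 1100.0 mL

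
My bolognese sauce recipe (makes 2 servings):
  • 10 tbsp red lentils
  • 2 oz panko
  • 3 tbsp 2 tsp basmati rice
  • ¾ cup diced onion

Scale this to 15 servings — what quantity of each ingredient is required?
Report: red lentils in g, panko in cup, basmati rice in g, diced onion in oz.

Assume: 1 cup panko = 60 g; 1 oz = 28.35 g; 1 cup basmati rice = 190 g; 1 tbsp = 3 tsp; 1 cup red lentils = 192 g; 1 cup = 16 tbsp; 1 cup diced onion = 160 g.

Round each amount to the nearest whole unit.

red lentils: 900 g; panko: 7 cup; basmati rice: 327 g; diced onion: 32 oz

Scaling factor: 15/2 = 7.5.
red lentils: 10 tbsp × 15/2 ÷ 16 tbsp/cup × 192 g/cup = 900 g
panko: 2 oz × 15/2 × 28.35 g/oz ÷ 60 g/cup ≈ 7 cup
basmati rice: (3 tbsp + 2 tsp = 11/3 tbsp) × 15/2 ÷ 16 tbsp/cup × 190 g/cup ≈ 327 g
diced onion: 0.75 cup × 15/2 × 160 g/cup ÷ 28.35 g/oz ≈ 32 oz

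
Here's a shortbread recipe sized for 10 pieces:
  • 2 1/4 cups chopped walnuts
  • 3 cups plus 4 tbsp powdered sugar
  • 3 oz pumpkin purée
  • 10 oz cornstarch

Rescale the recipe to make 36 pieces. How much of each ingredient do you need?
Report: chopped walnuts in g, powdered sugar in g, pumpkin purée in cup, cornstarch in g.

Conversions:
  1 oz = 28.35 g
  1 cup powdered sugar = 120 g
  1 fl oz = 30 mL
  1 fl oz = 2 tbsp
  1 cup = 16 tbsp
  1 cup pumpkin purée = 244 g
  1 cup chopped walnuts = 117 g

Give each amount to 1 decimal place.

chopped walnuts: 947.7 g; powdered sugar: 1404.0 g; pumpkin purée: 1.3 cup; cornstarch: 1020.6 g

Scaling factor: 36/10 = 18/5 = 3.6.
chopped walnuts: 2.25 cup × 18/5 × 117 g/cup = 947.7 g
powdered sugar: (3 cup + 4 tbsp = 3.25 cup) × 18/5 × 120 g/cup = 1404.0 g
pumpkin purée: 3 oz × 18/5 × 28.35 g/oz ÷ 244 g/cup ≈ 1.3 cup
cornstarch: 10 oz × 18/5 × 28.35 g/oz = 1020.6 g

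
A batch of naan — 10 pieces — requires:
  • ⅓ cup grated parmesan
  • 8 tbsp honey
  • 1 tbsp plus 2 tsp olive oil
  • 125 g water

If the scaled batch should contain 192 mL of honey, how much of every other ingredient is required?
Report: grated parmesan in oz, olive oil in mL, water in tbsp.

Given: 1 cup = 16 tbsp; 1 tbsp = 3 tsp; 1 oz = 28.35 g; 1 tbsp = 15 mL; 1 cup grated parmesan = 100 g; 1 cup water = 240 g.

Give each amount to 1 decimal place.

The original recipe has 120 mL of honey, so the scaling factor is 192 ÷ 120 = 8/5 = 1.6.
grated parmesan: 1/3 cup × 8/5 × 100 g/cup ÷ 28.35 g/oz ≈ 1.9 oz
olive oil: (1 tbsp + 2 tsp = 5/3 tbsp) × 8/5 × 15 mL/tbsp = 40.0 mL
water: 125 g × 8/5 ÷ 240 g/cup × 16 tbsp/cup ≈ 13.3 tbsp

grated parmesan: 1.9 oz; olive oil: 40.0 mL; water: 13.3 tbsp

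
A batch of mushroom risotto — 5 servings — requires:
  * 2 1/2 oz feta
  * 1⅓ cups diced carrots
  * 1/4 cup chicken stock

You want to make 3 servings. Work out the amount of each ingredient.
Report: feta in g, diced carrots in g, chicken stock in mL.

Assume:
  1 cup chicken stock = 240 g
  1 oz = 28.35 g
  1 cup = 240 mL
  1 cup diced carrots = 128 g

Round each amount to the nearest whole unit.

Scaling factor: 3/5 = 0.6.
feta: 2.5 oz × 3/5 × 28.35 g/oz ≈ 43 g
diced carrots: 4/3 cup × 3/5 × 128 g/cup ≈ 102 g
chicken stock: 0.25 cup × 3/5 × 240 mL/cup = 36 mL

feta: 43 g; diced carrots: 102 g; chicken stock: 36 mL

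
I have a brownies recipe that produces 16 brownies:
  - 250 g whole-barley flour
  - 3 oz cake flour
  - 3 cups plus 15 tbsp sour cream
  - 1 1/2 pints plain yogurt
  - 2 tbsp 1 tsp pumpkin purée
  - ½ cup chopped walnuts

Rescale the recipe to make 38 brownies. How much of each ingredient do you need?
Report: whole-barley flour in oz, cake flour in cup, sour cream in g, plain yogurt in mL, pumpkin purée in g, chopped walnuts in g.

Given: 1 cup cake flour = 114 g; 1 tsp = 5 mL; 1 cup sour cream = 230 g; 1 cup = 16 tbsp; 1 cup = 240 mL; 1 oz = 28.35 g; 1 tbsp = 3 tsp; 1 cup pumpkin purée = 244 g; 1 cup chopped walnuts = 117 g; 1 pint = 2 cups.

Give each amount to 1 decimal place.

whole-barley flour: 20.9 oz; cake flour: 1.8 cup; sour cream: 2150.9 g; plain yogurt: 1710.0 mL; pumpkin purée: 84.5 g; chopped walnuts: 138.9 g

Scaling factor: 38/16 = 19/8 = 2.375.
whole-barley flour: 250 g × 19/8 ÷ 28.35 g/oz ≈ 20.9 oz
cake flour: 3 oz × 19/8 × 28.35 g/oz ÷ 114 g/cup ≈ 1.8 cup
sour cream: (3 cup + 15 tbsp = 3.9375 cup) × 19/8 × 230 g/cup ≈ 2150.9 g
plain yogurt: 1.5 pint × 19/8 × 2 cup/pint × 240 mL/cup = 1710.0 mL
pumpkin purée: (2 tbsp + 1 tsp = 7/3 tbsp) × 19/8 ÷ 16 tbsp/cup × 244 g/cup ≈ 84.5 g
chopped walnuts: 0.5 cup × 19/8 × 117 g/cup ≈ 138.9 g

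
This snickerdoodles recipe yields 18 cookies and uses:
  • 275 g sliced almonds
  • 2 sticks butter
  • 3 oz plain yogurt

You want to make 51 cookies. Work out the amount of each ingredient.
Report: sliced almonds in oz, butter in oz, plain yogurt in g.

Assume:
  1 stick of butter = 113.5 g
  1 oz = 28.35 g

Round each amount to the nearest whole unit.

sliced almonds: 27 oz; butter: 23 oz; plain yogurt: 241 g

Scaling factor: 51/18 = 17/6.
sliced almonds: 275 g × 17/6 ÷ 28.35 g/oz ≈ 27 oz
butter: 2 stick × 17/6 × 113.5 g/stick ÷ 28.35 g/oz ≈ 23 oz
plain yogurt: 3 oz × 17/6 × 28.35 g/oz ≈ 241 g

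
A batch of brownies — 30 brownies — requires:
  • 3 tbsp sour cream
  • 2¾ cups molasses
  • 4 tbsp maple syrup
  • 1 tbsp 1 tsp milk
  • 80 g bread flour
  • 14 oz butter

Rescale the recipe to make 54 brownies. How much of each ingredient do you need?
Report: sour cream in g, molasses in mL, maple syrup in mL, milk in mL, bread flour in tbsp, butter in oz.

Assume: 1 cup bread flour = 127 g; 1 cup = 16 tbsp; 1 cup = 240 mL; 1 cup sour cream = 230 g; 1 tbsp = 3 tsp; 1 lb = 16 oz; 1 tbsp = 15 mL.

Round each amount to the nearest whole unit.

sour cream: 78 g; molasses: 1188 mL; maple syrup: 108 mL; milk: 36 mL; bread flour: 18 tbsp; butter: 25 oz

Scaling factor: 54/30 = 9/5 = 1.8.
sour cream: 3 tbsp × 9/5 ÷ 16 tbsp/cup × 230 g/cup ≈ 78 g
molasses: 2.75 cup × 9/5 × 240 mL/cup = 1188 mL
maple syrup: 4 tbsp × 9/5 × 15 mL/tbsp = 108 mL
milk: (1 tbsp + 1 tsp = 4/3 tbsp) × 9/5 × 15 mL/tbsp = 36 mL
bread flour: 80 g × 9/5 ÷ 127 g/cup × 16 tbsp/cup ≈ 18 tbsp
butter: 14 oz × 9/5 ≈ 25 oz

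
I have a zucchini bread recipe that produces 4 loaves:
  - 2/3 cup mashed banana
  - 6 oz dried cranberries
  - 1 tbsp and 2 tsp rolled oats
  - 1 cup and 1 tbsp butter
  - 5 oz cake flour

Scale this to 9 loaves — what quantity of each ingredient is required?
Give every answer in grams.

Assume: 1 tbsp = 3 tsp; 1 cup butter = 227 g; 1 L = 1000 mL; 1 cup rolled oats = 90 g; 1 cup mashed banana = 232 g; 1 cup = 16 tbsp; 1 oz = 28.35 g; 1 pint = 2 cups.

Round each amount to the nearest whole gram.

mashed banana: 348 g; dried cranberries: 383 g; rolled oats: 21 g; butter: 543 g; cake flour: 319 g

Scaling factor: 9/4 = 2.25.
mashed banana: 2/3 cup × 9/4 × 232 g/cup = 348 g
dried cranberries: 6 oz × 9/4 × 28.35 g/oz ≈ 383 g
rolled oats: (1 tbsp + 2 tsp = 5/3 tbsp) × 9/4 ÷ 16 tbsp/cup × 90 g/cup ≈ 21 g
butter: (1 cup + 1 tbsp = 1.0625 cup) × 9/4 × 227 g/cup ≈ 543 g
cake flour: 5 oz × 9/4 × 28.35 g/oz ≈ 319 g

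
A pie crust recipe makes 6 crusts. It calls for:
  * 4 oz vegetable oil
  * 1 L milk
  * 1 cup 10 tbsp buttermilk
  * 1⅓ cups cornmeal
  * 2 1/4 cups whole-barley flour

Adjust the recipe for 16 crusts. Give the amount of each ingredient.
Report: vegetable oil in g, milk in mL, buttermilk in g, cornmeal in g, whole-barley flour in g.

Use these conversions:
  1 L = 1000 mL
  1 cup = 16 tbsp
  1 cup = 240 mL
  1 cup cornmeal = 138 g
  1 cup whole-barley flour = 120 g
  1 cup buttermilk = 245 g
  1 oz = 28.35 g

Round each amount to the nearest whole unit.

Scaling factor: 16/6 = 8/3.
vegetable oil: 4 oz × 8/3 × 28.35 g/oz ≈ 302 g
milk: 1 L × 8/3 × 1000 mL/L ≈ 2667 mL
buttermilk: (1 cup + 10 tbsp = 1.625 cup) × 8/3 × 245 g/cup ≈ 1062 g
cornmeal: 4/3 cup × 8/3 × 138 g/cup ≈ 491 g
whole-barley flour: 2.25 cup × 8/3 × 120 g/cup = 720 g

vegetable oil: 302 g; milk: 2667 mL; buttermilk: 1062 g; cornmeal: 491 g; whole-barley flour: 720 g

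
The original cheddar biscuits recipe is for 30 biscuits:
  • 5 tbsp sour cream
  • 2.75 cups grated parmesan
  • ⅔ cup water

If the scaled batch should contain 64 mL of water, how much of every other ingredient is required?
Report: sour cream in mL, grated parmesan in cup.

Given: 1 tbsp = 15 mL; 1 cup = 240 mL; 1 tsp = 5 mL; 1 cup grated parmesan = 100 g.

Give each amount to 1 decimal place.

sour cream: 30.0 mL; grated parmesan: 1.1 cup

The original recipe has 160 mL of water, so the scaling factor is 64 ÷ 160 = 2/5 = 0.4.
sour cream: 5 tbsp × 2/5 × 15 mL/tbsp = 30.0 mL
grated parmesan: 2.75 cup × 2/5 = 1.1 cup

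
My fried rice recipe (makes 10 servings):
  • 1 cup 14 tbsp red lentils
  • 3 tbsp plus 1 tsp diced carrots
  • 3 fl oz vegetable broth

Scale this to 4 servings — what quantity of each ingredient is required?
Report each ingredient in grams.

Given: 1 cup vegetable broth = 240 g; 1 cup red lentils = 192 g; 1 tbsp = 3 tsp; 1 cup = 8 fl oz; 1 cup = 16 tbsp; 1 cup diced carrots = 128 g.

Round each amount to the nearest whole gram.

red lentils: 144 g; diced carrots: 11 g; vegetable broth: 36 g

Scaling factor: 4/10 = 2/5 = 0.4.
red lentils: (1 cup + 14 tbsp = 1.875 cup) × 2/5 × 192 g/cup = 144 g
diced carrots: (3 tbsp + 1 tsp = 10/3 tbsp) × 2/5 ÷ 16 tbsp/cup × 128 g/cup ≈ 11 g
vegetable broth: 3 fl oz × 2/5 ÷ 8 fl oz/cup × 240 g/cup = 36 g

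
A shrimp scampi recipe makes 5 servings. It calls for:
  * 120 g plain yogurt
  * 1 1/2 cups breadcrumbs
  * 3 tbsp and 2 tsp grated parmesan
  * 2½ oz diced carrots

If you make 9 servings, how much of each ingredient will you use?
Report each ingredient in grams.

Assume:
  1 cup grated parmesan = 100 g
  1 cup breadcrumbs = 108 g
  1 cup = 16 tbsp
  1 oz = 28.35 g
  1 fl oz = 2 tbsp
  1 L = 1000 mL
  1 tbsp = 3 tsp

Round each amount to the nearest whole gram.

Scaling factor: 9/5 = 1.8.
plain yogurt: 120 g × 9/5 = 216 g
breadcrumbs: 1.5 cup × 9/5 × 108 g/cup ≈ 292 g
grated parmesan: (3 tbsp + 2 tsp = 11/3 tbsp) × 9/5 ÷ 16 tbsp/cup × 100 g/cup ≈ 41 g
diced carrots: 2.5 oz × 9/5 × 28.35 g/oz ≈ 128 g

plain yogurt: 216 g; breadcrumbs: 292 g; grated parmesan: 41 g; diced carrots: 128 g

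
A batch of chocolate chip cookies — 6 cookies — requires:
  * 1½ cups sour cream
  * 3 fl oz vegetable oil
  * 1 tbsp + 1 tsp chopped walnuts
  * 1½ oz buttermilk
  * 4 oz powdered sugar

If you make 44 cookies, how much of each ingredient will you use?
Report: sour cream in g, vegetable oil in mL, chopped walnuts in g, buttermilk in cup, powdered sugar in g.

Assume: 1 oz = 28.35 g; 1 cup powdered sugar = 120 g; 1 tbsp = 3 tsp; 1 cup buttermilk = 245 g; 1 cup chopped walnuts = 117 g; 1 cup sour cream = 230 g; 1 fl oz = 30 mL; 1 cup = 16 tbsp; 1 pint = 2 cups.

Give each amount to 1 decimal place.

Scaling factor: 44/6 = 22/3.
sour cream: 1.5 cup × 22/3 × 230 g/cup = 2530.0 g
vegetable oil: 3 fl oz × 22/3 × 30 mL/fl oz = 660.0 mL
chopped walnuts: (1 tbsp + 1 tsp = 4/3 tbsp) × 22/3 ÷ 16 tbsp/cup × 117 g/cup = 71.5 g
buttermilk: 1.5 oz × 22/3 × 28.35 g/oz ÷ 245 g/cup ≈ 1.3 cup
powdered sugar: 4 oz × 22/3 × 28.35 g/oz = 831.6 g

sour cream: 2530.0 g; vegetable oil: 660.0 mL; chopped walnuts: 71.5 g; buttermilk: 1.3 cup; powdered sugar: 831.6 g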